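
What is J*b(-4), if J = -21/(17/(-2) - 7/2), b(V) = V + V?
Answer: -14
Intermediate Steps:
b(V) = 2*V
J = 7/4 (J = -21/(17*(-½) - 7*½) = -21/(-17/2 - 7/2) = -21/(-12) = -21*(-1/12) = 7/4 ≈ 1.7500)
J*b(-4) = 7*(2*(-4))/4 = (7/4)*(-8) = -14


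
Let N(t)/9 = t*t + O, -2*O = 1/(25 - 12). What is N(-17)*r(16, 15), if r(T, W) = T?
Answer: 540936/13 ≈ 41610.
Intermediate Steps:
O = -1/26 (O = -1/(2*(25 - 12)) = -½/13 = -½*1/13 = -1/26 ≈ -0.038462)
N(t) = -9/26 + 9*t² (N(t) = 9*(t*t - 1/26) = 9*(t² - 1/26) = 9*(-1/26 + t²) = -9/26 + 9*t²)
N(-17)*r(16, 15) = (-9/26 + 9*(-17)²)*16 = (-9/26 + 9*289)*16 = (-9/26 + 2601)*16 = (67617/26)*16 = 540936/13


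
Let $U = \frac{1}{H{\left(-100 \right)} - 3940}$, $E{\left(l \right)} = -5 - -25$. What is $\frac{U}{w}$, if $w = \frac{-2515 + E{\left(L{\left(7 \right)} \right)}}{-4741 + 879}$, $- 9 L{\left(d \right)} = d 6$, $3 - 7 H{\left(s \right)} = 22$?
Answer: $- \frac{27034}{68859505} \approx -0.0003926$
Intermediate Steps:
$H{\left(s \right)} = - \frac{19}{7}$ ($H{\left(s \right)} = \frac{3}{7} - \frac{22}{7} = - \frac{19}{7}$)
$L{\left(d \right)} = - \frac{2 d}{3}$ ($L{\left(d \right)} = - \frac{d 6}{9} = - \frac{6 d}{9} = - \frac{2 d}{3}$)
$E{\left(l \right)} = 20$ ($E{\left(l \right)} = -5 + 25 = 20$)
$U = - \frac{7}{27599}$ ($U = \frac{1}{- \frac{19}{7} - 3940} = \frac{1}{- \frac{27599}{7}} = - \frac{7}{27599} \approx -0.00025363$)
$w = \frac{2495}{3862}$ ($w = \frac{-2515 + 20}{-4741 + 879} = - \frac{2495}{-3862} = \left(-2495\right) \left(- \frac{1}{3862}\right) = \frac{2495}{3862} \approx 0.64604$)
$\frac{U}{w} = - \frac{7}{27599 \cdot \frac{2495}{3862}} = \left(- \frac{7}{27599}\right) \frac{3862}{2495} = - \frac{27034}{68859505}$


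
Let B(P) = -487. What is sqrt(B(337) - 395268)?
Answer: I*sqrt(395755) ≈ 629.09*I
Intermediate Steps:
sqrt(B(337) - 395268) = sqrt(-487 - 395268) = sqrt(-395755) = I*sqrt(395755)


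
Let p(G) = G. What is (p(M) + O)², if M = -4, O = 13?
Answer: 81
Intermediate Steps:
(p(M) + O)² = (-4 + 13)² = 9² = 81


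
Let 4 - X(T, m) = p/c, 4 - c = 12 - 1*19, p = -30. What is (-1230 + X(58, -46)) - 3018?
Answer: -46654/11 ≈ -4241.3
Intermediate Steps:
c = 11 (c = 4 - (12 - 1*19) = 4 - (12 - 19) = 4 - 1*(-7) = 4 + 7 = 11)
X(T, m) = 74/11 (X(T, m) = 4 - (-30)/11 = 4 - 1*(-30/11) = 4 + 30/11 = 74/11)
(-1230 + X(58, -46)) - 3018 = (-1230 + 74/11) - 3018 = -13456/11 - 3018 = -46654/11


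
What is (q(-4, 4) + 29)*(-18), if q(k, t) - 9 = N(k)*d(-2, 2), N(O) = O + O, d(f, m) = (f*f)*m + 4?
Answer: 1044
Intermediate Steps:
d(f, m) = 4 + m*f² (d(f, m) = f²*m + 4 = m*f² + 4 = 4 + m*f²)
N(O) = 2*O
q(k, t) = 9 + 24*k (q(k, t) = 9 + (2*k)*(4 + 2*(-2)²) = 9 + (2*k)*(4 + 2*4) = 9 + (2*k)*(4 + 8) = 9 + (2*k)*12 = 9 + 24*k)
(q(-4, 4) + 29)*(-18) = ((9 + 24*(-4)) + 29)*(-18) = ((9 - 96) + 29)*(-18) = (-87 + 29)*(-18) = -58*(-18) = 1044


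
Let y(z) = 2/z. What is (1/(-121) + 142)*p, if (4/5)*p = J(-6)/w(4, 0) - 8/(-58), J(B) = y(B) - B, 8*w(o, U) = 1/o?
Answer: 113022345/3509 ≈ 32209.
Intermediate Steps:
w(o, U) = 1/(8*o) (w(o, U) = (1/o)/8 = 1/(8*o))
J(B) = -B + 2/B (J(B) = 2/B - B = -B + 2/B)
p = 19735/87 (p = 5*((-1*(-6) + 2/(-6))/(((⅛)/4)) - 8/(-58))/4 = 5*((6 + 2*(-⅙))/(((⅛)*(¼))) - 8*(-1/58))/4 = 5*((6 - ⅓)/(1/32) + 4/29)/4 = 5*((17/3)*32 + 4/29)/4 = 5*(544/3 + 4/29)/4 = (5/4)*(15788/87) = 19735/87 ≈ 226.84)
(1/(-121) + 142)*p = (1/(-121) + 142)*(19735/87) = (-1/121 + 142)*(19735/87) = (17181/121)*(19735/87) = 113022345/3509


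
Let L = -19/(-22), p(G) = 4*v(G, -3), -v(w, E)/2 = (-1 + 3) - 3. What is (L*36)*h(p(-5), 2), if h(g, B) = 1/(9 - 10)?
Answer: -342/11 ≈ -31.091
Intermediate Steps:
v(w, E) = 2 (v(w, E) = -2*((-1 + 3) - 3) = -2*(2 - 3) = -2*(-1) = 2)
p(G) = 8 (p(G) = 4*2 = 8)
h(g, B) = -1 (h(g, B) = 1/(-1) = -1)
L = 19/22 (L = -19*(-1/22) = 19/22 ≈ 0.86364)
(L*36)*h(p(-5), 2) = ((19/22)*36)*(-1) = (342/11)*(-1) = -342/11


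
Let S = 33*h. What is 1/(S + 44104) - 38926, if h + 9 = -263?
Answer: -1367392527/35128 ≈ -38926.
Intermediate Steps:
h = -272 (h = -9 - 263 = -272)
S = -8976 (S = 33*(-272) = -8976)
1/(S + 44104) - 38926 = 1/(-8976 + 44104) - 38926 = 1/35128 - 38926 = -1367392527/35128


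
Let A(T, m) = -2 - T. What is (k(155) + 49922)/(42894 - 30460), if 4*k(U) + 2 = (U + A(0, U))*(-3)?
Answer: 199227/49736 ≈ 4.0057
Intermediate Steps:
k(U) = 1 - 3*U/4 (k(U) = -½ + ((U + (-2 - 1*0))*(-3))/4 = -½ + ((U + (-2 + 0))*(-3))/4 = -½ + ((U - 2)*(-3))/4 = -½ + ((-2 + U)*(-3))/4 = -½ + (6 - 3*U)/4 = -½ + (3/2 - 3*U/4) = 1 - 3*U/4)
(k(155) + 49922)/(42894 - 30460) = ((1 - ¾*155) + 49922)/(42894 - 30460) = ((1 - 465/4) + 49922)/12434 = (-461/4 + 49922)*(1/12434) = (199227/4)*(1/12434) = 199227/49736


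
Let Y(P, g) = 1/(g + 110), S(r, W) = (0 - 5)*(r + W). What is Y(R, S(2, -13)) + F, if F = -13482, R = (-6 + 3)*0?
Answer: -2224529/165 ≈ -13482.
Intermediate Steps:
S(r, W) = -5*W - 5*r (S(r, W) = -5*(W + r) = -5*W - 5*r)
R = 0 (R = -3*0 = 0)
Y(P, g) = 1/(110 + g)
Y(R, S(2, -13)) + F = 1/(110 + (-5*(-13) - 5*2)) - 13482 = 1/(110 + (65 - 10)) - 13482 = 1/(110 + 55) - 13482 = 1/165 - 13482 = -2224529/165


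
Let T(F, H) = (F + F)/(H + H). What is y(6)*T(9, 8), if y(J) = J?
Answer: 27/4 ≈ 6.7500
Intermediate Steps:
T(F, H) = F/H (T(F, H) = (2*F)/((2*H)) = (2*F)*(1/(2*H)) = F/H)
y(6)*T(9, 8) = 6*(9/8) = 27/4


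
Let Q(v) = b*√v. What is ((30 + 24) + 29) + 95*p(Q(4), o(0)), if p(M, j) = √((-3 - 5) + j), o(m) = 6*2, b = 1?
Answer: 273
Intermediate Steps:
o(m) = 12
Q(v) = √v (Q(v) = 1*√v = √v)
p(M, j) = √(-8 + j)
((30 + 24) + 29) + 95*p(Q(4), o(0)) = ((30 + 24) + 29) + 95*√(-8 + 12) = (54 + 29) + 95*√4 = 83 + 95*2 = 83 + 190 = 273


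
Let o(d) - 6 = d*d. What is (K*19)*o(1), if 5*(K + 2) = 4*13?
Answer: 5586/5 ≈ 1117.2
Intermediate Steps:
o(d) = 6 + d**2 (o(d) = 6 + d*d = 6 + d**2)
K = 42/5 (K = -2 + (4*13)/5 = -2 + (1/5)*52 = -2 + 52/5 = 42/5 ≈ 8.4000)
(K*19)*o(1) = ((42/5)*19)*(6 + 1**2) = 798*(6 + 1)/5 = (798/5)*7 = 5586/5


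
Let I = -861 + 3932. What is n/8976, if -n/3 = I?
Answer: -3071/2992 ≈ -1.0264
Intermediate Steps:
I = 3071
n = -9213 (n = -3*3071 = -9213)
n/8976 = -9213/8976 = -9213*1/8976 = -3071/2992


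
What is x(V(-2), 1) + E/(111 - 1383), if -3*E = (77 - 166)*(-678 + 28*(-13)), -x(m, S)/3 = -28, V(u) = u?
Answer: 206641/1908 ≈ 108.30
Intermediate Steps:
x(m, S) = 84 (x(m, S) = -3*(-28) = 84)
E = -92738/3 (E = -(77 - 166)*(-678 + 28*(-13))/3 = -(-89)*(-678 - 364)/3 = -(-89)*(-1042)/3 = -⅓*92738 = -92738/3 ≈ -30913.)
x(V(-2), 1) + E/(111 - 1383) = 84 - 92738/(3*(111 - 1383)) = 84 - 92738/3/(-1272) = 84 - 92738/3*(-1/1272) = 84 + 46369/1908 = 206641/1908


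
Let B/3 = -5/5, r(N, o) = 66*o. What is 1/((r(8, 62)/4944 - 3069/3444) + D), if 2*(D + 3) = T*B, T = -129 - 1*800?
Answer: 29561/41102695 ≈ 0.00071920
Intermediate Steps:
B = -3 (B = 3*(-5/5) = 3*(-5*⅕) = 3*(-1) = -3)
T = -929 (T = -129 - 800 = -929)
D = 2781/2 (D = -3 + (-929*(-3))/2 = -3 + (½)*2787 = -3 + 2787/2 = 2781/2 ≈ 1390.5)
1/((r(8, 62)/4944 - 3069/3444) + D) = 1/(((66*62)/4944 - 3069/3444) + 2781/2) = 1/((4092*(1/4944) - 3069*1/3444) + 2781/2) = 1/((341/412 - 1023/1148) + 2781/2) = 1/(-3751/59122 + 2781/2) = 1/(41102695/29561) = 29561/41102695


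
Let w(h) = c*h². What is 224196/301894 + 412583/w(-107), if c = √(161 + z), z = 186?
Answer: 112098/150947 + 1189*√347/11449 ≈ 2.6772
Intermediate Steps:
c = √347 (c = √(161 + 186) = √347 ≈ 18.628)
w(h) = √347*h²
224196/301894 + 412583/w(-107) = 224196/301894 + 412583/((√347*(-107)²)) = 224196*(1/301894) + 412583/((√347*11449)) = 112098/150947 + 412583/((11449*√347)) = 112098/150947 + 412583*(√347/3972803) = 112098/150947 + 1189*√347/11449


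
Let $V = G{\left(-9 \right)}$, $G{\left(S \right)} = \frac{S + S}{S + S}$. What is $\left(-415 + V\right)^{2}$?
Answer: $171396$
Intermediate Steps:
$G{\left(S \right)} = 1$ ($G{\left(S \right)} = \frac{2 S}{2 S} = 2 S \frac{1}{2 S} = 1$)
$V = 1$
$\left(-415 + V\right)^{2} = \left(-415 + 1\right)^{2} = \left(-414\right)^{2} = 171396$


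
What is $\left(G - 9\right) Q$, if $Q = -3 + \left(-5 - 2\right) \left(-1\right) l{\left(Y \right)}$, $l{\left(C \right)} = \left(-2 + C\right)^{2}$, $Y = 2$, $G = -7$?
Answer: $48$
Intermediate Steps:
$Q = -3$ ($Q = -3 + \left(-5 - 2\right) \left(-1\right) \left(-2 + 2\right)^{2} = -3 + \left(-7\right) \left(-1\right) 0^{2} = -3 + 7 \cdot 0 = -3 + 0 = -3$)
$\left(G - 9\right) Q = \left(-7 - 9\right) \left(-3\right) = \left(-16\right) \left(-3\right) = 48$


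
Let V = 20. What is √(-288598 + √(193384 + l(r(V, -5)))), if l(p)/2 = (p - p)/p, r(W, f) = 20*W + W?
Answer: √(-288598 + 2*√48346) ≈ 536.8*I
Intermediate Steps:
r(W, f) = 21*W
l(p) = 0 (l(p) = 2*((p - p)/p) = 2*(0/p) = 2*0 = 0)
√(-288598 + √(193384 + l(r(V, -5)))) = √(-288598 + √(193384 + 0)) = √(-288598 + √193384) = √(-288598 + 2*√48346)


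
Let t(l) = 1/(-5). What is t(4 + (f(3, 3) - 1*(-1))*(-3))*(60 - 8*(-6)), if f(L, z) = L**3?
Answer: -108/5 ≈ -21.600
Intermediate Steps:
t(l) = -1/5
t(4 + (f(3, 3) - 1*(-1))*(-3))*(60 - 8*(-6)) = -(60 - 8*(-6))/5 = -(60 + 48)/5 = -1/5*108 = -108/5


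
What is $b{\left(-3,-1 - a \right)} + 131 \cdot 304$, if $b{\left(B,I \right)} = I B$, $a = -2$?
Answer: $39821$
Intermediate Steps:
$b{\left(B,I \right)} = B I$
$b{\left(-3,-1 - a \right)} + 131 \cdot 304 = - 3 \left(-1 - -2\right) + 131 \cdot 304 = - 3 \left(-1 + 2\right) + 39824 = \left(-3\right) 1 + 39824 = -3 + 39824 = 39821$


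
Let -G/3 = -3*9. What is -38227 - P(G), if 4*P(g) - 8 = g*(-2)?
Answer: -76377/2 ≈ -38189.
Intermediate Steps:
G = 81 (G = -(-9)*9 = -3*(-27) = 81)
P(g) = 2 - g/2 (P(g) = 2 + (g*(-2))/4 = 2 + (-2*g)/4 = 2 - g/2)
-38227 - P(G) = -38227 - (2 - ½*81) = -38227 - (2 - 81/2) = -38227 - 1*(-77/2) = -38227 + 77/2 = -76377/2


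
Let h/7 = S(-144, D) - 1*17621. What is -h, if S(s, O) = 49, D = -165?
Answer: 123004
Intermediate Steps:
h = -123004 (h = 7*(49 - 1*17621) = 7*(49 - 17621) = 7*(-17572) = -123004)
-h = -1*(-123004) = 123004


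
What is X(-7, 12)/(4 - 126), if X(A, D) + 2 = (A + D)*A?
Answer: 37/122 ≈ 0.30328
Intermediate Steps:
X(A, D) = -2 + A*(A + D) (X(A, D) = -2 + (A + D)*A = -2 + A*(A + D))
X(-7, 12)/(4 - 126) = (-2 + (-7)² - 7*12)/(4 - 126) = (-2 + 49 - 84)/(-122) = -1/122*(-37) = 37/122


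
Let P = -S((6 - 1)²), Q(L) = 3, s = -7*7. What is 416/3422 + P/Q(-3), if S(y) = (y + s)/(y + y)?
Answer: 12044/42775 ≈ 0.28157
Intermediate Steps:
s = -49
S(y) = (-49 + y)/(2*y) (S(y) = (y - 49)/(y + y) = (-49 + y)/((2*y)) = (-49 + y)*(1/(2*y)) = (-49 + y)/(2*y))
P = 12/25 (P = -(-49 + (6 - 1)²)/(2*((6 - 1)²)) = -(-49 + 5²)/(2*(5²)) = -(-49 + 25)/(2*25) = -(-24)/(2*25) = -1*(-12/25) = 12/25 ≈ 0.48000)
416/3422 + P/Q(-3) = 416/3422 + (12/25)/3 = 416*(1/3422) + (12/25)*(⅓) = 208/1711 + 4/25 = 12044/42775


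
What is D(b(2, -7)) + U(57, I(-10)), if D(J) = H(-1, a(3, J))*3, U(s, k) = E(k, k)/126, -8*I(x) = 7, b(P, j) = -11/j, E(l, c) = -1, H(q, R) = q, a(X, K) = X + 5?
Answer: -379/126 ≈ -3.0079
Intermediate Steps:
a(X, K) = 5 + X
I(x) = -7/8 (I(x) = -⅛*7 = -7/8)
U(s, k) = -1/126
D(J) = -3 (D(J) = -1*3 = -3)
D(b(2, -7)) + U(57, I(-10)) = -3 - 1/126 = -379/126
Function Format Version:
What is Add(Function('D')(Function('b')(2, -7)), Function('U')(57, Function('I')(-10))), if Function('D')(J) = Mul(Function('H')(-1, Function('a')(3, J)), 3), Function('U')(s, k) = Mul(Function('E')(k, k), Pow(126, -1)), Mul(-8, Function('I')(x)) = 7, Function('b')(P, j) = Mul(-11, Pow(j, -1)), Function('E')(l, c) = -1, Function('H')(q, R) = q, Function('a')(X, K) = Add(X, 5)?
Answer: Rational(-379, 126) ≈ -3.0079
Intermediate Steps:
Function('a')(X, K) = Add(5, X)
Function('I')(x) = Rational(-7, 8) (Function('I')(x) = Mul(Rational(-1, 8), 7) = Rational(-7, 8))
Function('U')(s, k) = Rational(-1, 126) (Function('U')(s, k) = Mul(-1, Pow(126, -1)) = Mul(-1, Rational(1, 126)) = Rational(-1, 126))
Function('D')(J) = -3 (Function('D')(J) = Mul(-1, 3) = -3)
Add(Function('D')(Function('b')(2, -7)), Function('U')(57, Function('I')(-10))) = Add(-3, Rational(-1, 126)) = Rational(-379, 126)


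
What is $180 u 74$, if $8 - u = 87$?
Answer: $-1052280$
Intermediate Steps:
$u = -79$ ($u = 8 - 87 = -79$)
$180 u 74 = 180 \left(-79\right) 74 = \left(-14220\right) 74 = -1052280$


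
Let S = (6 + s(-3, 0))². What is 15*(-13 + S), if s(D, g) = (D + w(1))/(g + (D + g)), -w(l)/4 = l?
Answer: 2540/3 ≈ 846.67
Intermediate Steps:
w(l) = -4*l
s(D, g) = (-4 + D)/(D + 2*g) (s(D, g) = (D - 4*1)/(g + (D + g)) = (D - 4)/(D + 2*g) = (-4 + D)/(D + 2*g))
S = 625/9 (S = (6 + (-4 - 3)/(-3 + 2*0))² = (6 - 7/(-3 + 0))² = (6 - 7/(-3))² = (6 - ⅓*(-7))² = (6 + 7/3)² = (25/3)² = 625/9 ≈ 69.444)
15*(-13 + S) = 15*(-13 + 625/9) = 15*(508/9) = 2540/3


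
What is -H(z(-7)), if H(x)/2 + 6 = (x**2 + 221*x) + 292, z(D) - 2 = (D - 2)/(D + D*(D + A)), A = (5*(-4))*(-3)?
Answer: -1300699/882 ≈ -1474.7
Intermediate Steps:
A = 60 (A = -20*(-3) = 60)
z(D) = 2 + (-2 + D)/(D + D*(60 + D)) (z(D) = 2 + (D - 2)/(D + D*(D + 60)) = 2 + (-2 + D)/(D + D*(60 + D)))
H(x) = 572 + 2*x**2 + 442*x (H(x) = -12 + 2*((x**2 + 221*x) + 292) = -12 + 2*(292 + x**2 + 221*x) = -12 + (584 + 2*x**2 + 442*x) = 572 + 2*x**2 + 442*x)
-H(z(-7)) = -(572 + 2*((-2 + 2*(-7)**2 + 123*(-7))/((-7)*(61 - 7)))**2 + 442*((-2 + 2*(-7)**2 + 123*(-7))/((-7)*(61 - 7)))) = -(572 + 2*(-1/7*(-2 + 2*49 - 861)/54)**2 + 442*(-1/7*(-2 + 2*49 - 861)/54)) = -(572 + 2*(-1/7*1/54*(-2 + 98 - 861))**2 + 442*(-1/7*1/54*(-2 + 98 - 861))) = -(572 + 2*(-1/7*1/54*(-765))**2 + 442*(-1/7*1/54*(-765))) = -(572 + 2*(85/42)**2 + 442*(85/42)) = -(572 + 2*(7225/1764) + 18785/21) = -(572 + 7225/882 + 18785/21) = -1*1300699/882 = -1300699/882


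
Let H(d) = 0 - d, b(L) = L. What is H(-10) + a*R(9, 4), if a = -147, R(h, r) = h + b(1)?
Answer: -1460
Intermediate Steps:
H(d) = -d
R(h, r) = 1 + h (R(h, r) = h + 1 = 1 + h)
H(-10) + a*R(9, 4) = -1*(-10) - 147*(1 + 9) = 10 - 147*10 = 10 - 1470 = -1460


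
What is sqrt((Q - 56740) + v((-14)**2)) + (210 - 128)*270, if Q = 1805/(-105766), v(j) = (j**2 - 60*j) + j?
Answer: 22140 + I*sqrt(334340711550958)/105766 ≈ 22140.0 + 172.88*I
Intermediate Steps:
v(j) = j**2 - 59*j
Q = -1805/105766 (Q = 1805*(-1/105766) = -1805/105766 ≈ -0.017066)
sqrt((Q - 56740) + v((-14)**2)) + (210 - 128)*270 = sqrt((-1805/105766 - 56740) + (-14)**2*(-59 + (-14)**2)) + (210 - 128)*270 = sqrt(-6001164645/105766 + 196*(-59 + 196)) + 82*270 = sqrt(-6001164645/105766 + 196*137) + 22140 = sqrt(-6001164645/105766 + 26852) + 22140 = sqrt(-3161136013/105766) + 22140 = I*sqrt(334340711550958)/105766 + 22140 = 22140 + I*sqrt(334340711550958)/105766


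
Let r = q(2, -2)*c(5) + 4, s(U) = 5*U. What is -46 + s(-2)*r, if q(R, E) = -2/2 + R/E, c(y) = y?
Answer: 14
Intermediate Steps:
q(R, E) = -1 + R/E (q(R, E) = -2*½ + R/E = -1 + R/E)
r = -6 (r = ((2 - 1*(-2))/(-2))*5 + 4 = -(2 + 2)/2*5 + 4 = -½*4*5 + 4 = -2*5 + 4 = -10 + 4 = -6)
-46 + s(-2)*r = -46 + (5*(-2))*(-6) = -46 - 10*(-6) = -46 + 60 = 14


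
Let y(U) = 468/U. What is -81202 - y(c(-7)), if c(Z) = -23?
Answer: -1867178/23 ≈ -81182.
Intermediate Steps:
-81202 - y(c(-7)) = -81202 - 468/(-23) = -81202 - 468*(-1)/23 = -81202 - 1*(-468/23) = -81202 + 468/23 = -1867178/23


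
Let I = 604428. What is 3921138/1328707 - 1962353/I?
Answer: -237346568507/803107714596 ≈ -0.29554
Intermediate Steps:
3921138/1328707 - 1962353/I = 3921138/1328707 - 1962353/604428 = -237346568507/803107714596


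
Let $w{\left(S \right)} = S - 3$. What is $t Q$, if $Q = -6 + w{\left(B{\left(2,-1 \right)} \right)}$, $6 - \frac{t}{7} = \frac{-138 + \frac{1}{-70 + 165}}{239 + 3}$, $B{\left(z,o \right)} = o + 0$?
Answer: $- \frac{1057343}{2299} \approx -459.91$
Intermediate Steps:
$B{\left(z,o \right)} = o$
$w{\left(S \right)} = -3 + S$
$t = \frac{1057343}{22990}$ ($t = 42 - 7 \frac{-138 + \frac{1}{-70 + 165}}{239 + 3} = 42 - 7 \frac{-138 + \frac{1}{95}}{242} = 42 - 7 \left(-138 + \frac{1}{95}\right) \frac{1}{242} = 42 - 7 \left(\left(- \frac{13109}{95}\right) \frac{1}{242}\right) = 42 - - \frac{91763}{22990} = 42 + \frac{91763}{22990} = \frac{1057343}{22990} \approx 45.991$)
$Q = -10$ ($Q = -6 - 4 = -10$)
$t Q = \frac{1057343}{22990} \left(-10\right) = - \frac{1057343}{2299}$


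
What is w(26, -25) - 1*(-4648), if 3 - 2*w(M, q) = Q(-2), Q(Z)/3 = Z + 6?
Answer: 9287/2 ≈ 4643.5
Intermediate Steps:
Q(Z) = 18 + 3*Z (Q(Z) = 3*(Z + 6) = 3*(6 + Z) = 18 + 3*Z)
w(M, q) = -9/2 (w(M, q) = 3/2 - (18 + 3*(-2))/2 = 3/2 - (18 - 6)/2 = 3/2 - 1/2*12 = 3/2 - 6 = -9/2)
w(26, -25) - 1*(-4648) = -9/2 - 1*(-4648) = -9/2 + 4648 = 9287/2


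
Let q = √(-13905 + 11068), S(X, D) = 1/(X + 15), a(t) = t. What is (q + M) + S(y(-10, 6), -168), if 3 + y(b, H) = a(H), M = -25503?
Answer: -459053/18 + I*√2837 ≈ -25503.0 + 53.263*I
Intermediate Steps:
y(b, H) = -3 + H
S(X, D) = 1/(15 + X)
q = I*√2837 (q = √(-2837) = I*√2837 ≈ 53.263*I)
(q + M) + S(y(-10, 6), -168) = (I*√2837 - 25503) + 1/(15 + (-3 + 6)) = (-25503 + I*√2837) + 1/(15 + 3) = (-25503 + I*√2837) + 1/18 = -459053/18 + I*√2837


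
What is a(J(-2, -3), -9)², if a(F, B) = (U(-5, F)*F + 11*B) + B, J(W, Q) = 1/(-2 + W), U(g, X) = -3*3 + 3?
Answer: 45369/4 ≈ 11342.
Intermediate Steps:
U(g, X) = -6 (U(g, X) = -9 + 3 = -6)
a(F, B) = -6*F + 12*B (a(F, B) = (-6*F + 11*B) + B = -6*F + 12*B)
a(J(-2, -3), -9)² = (-6/(-2 - 2) + 12*(-9))² = (-6/(-4) - 108)² = (-6*(-¼) - 108)² = (3/2 - 108)² = (-213/2)² = 45369/4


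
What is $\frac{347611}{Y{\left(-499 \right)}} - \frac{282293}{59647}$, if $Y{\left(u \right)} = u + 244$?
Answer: $- \frac{20805938032}{15209985} \approx -1367.9$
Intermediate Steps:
$Y{\left(u \right)} = 244 + u$
$\frac{347611}{Y{\left(-499 \right)}} - \frac{282293}{59647} = \frac{347611}{244 - 499} - \frac{282293}{59647} = \frac{347611}{-255} - \frac{282293}{59647} = 347611 \left(- \frac{1}{255}\right) - \frac{282293}{59647} = - \frac{347611}{255} - \frac{282293}{59647} = - \frac{20805938032}{15209985}$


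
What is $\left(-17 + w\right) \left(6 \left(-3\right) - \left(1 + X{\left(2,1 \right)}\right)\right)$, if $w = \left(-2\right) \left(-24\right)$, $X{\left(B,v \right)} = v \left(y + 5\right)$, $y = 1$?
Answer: $-775$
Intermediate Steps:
$X{\left(B,v \right)} = 6 v$ ($X{\left(B,v \right)} = v \left(1 + 5\right) = v 6 = 6 v$)
$w = 48$
$\left(-17 + w\right) \left(6 \left(-3\right) - \left(1 + X{\left(2,1 \right)}\right)\right) = \left(-17 + 48\right) \left(6 \left(-3\right) - \left(1 + 6 \cdot 1\right)\right) = 31 \left(-18 - 7\right) = 31 \left(-25\right) = -775$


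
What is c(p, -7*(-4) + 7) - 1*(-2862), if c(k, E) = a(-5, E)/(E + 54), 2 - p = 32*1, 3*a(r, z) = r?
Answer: 764149/267 ≈ 2862.0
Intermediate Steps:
a(r, z) = r/3
p = -30 (p = 2 - 32 = -30)
c(k, E) = -5/(3*(54 + E)) (c(k, E) = ((⅓)*(-5))/(E + 54) = -5/(3*(54 + E)))
c(p, -7*(-4) + 7) - 1*(-2862) = -5/(162 + 3*(-7*(-4) + 7)) - 1*(-2862) = -5/(162 + 3*(28 + 7)) + 2862 = -5/(162 + 3*35) + 2862 = -5/(162 + 105) + 2862 = -5/267 + 2862 = 764149/267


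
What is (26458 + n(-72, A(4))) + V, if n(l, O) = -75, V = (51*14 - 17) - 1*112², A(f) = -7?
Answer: 14536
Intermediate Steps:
V = -11847 (V = (714 - 17) - 1*12544 = 697 - 12544 = -11847)
(26458 + n(-72, A(4))) + V = (26458 - 75) - 11847 = 26383 - 11847 = 14536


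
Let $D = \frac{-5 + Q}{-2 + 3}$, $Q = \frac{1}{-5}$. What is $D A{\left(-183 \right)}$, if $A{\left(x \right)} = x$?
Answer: $\frac{4758}{5} \approx 951.6$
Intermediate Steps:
$Q = - \frac{1}{5} \approx -0.2$
$D = - \frac{26}{5}$ ($D = \frac{-5 - \frac{1}{5}}{-2 + 3} = - \frac{26}{5 \cdot 1} = \left(- \frac{26}{5}\right) 1 = - \frac{26}{5} \approx -5.2$)
$D A{\left(-183 \right)} = \left(- \frac{26}{5}\right) \left(-183\right) = \frac{4758}{5}$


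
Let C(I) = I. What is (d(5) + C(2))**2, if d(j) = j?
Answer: 49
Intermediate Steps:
(d(5) + C(2))**2 = (5 + 2)**2 = 7**2 = 49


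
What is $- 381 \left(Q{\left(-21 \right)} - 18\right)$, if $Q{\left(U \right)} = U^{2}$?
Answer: $-161163$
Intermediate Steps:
$- 381 \left(Q{\left(-21 \right)} - 18\right) = - 381 \left(\left(-21\right)^{2} - 18\right) = - 381 \left(441 - 18\right) = \left(-381\right) 423 = -161163$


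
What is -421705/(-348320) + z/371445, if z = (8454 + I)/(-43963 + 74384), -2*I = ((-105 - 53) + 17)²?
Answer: 317676761596703/262394758475360 ≈ 1.2107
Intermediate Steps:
I = -19881/2 (I = -((-105 - 53) + 17)²/2 = -(-158 + 17)²/2 = -½*(-141)² = -½*19881 = -19881/2 ≈ -9940.5)
z = -2973/60842 (z = (8454 - 19881/2)/(-43963 + 74384) = -2973/2/30421 = -2973/2*1/30421 = -2973/60842 ≈ -0.048864)
-421705/(-348320) + z/371445 = -421705/(-348320) - 2973/60842/371445 = -421705*(-1/348320) - 2973/60842*1/371445 = 84341/69664 - 991/7533152230 = 317676761596703/262394758475360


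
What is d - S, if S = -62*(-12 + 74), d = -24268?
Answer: -20424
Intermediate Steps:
S = -3844 (S = -62*62 = -3844)
d - S = -24268 - 1*(-3844) = -24268 + 3844 = -20424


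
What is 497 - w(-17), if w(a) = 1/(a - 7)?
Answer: 11929/24 ≈ 497.04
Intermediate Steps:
w(a) = 1/(-7 + a)
497 - w(-17) = 497 - 1/(-7 - 17) = 497 - 1/(-24) = 497 - 1*(-1/24) = 497 + 1/24 = 11929/24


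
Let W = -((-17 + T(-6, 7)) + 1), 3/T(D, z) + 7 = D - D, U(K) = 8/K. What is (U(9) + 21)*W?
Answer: 22655/63 ≈ 359.60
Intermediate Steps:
T(D, z) = -3/7 (T(D, z) = 3/(-7 + (D - D)) = 3/(-7 + 0) = 3/(-7) = 3*(-1/7) = -3/7)
W = 115/7 (W = -((-17 - 3/7) + 1) = -(-122/7 + 1) = -1*(-115/7) = 115/7 ≈ 16.429)
(U(9) + 21)*W = (8/9 + 21)*(115/7) = (197/9)*(115/7) = 22655/63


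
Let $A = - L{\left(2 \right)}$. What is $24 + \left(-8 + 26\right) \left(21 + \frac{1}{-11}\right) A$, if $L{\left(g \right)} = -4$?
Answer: $\frac{16824}{11} \approx 1529.5$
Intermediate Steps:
$A = 4$ ($A = \left(-1\right) \left(-4\right) = 4$)
$24 + \left(-8 + 26\right) \left(21 + \frac{1}{-11}\right) A = 24 + \left(-8 + 26\right) \left(21 + \frac{1}{-11}\right) 4 = 24 + 18 \left(21 - \frac{1}{11}\right) 4 = 24 + 18 \cdot \frac{230}{11} \cdot 4 = 24 + \frac{4140}{11} \cdot 4 = 24 + \frac{16560}{11} = \frac{16824}{11}$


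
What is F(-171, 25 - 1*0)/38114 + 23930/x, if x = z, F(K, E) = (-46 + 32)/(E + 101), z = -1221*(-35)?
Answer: 547237963/977281074 ≈ 0.55996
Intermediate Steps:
z = 42735
F(K, E) = -14/(101 + E)
x = 42735
F(-171, 25 - 1*0)/38114 + 23930/x = -14/(101 + (25 - 1*0))/38114 + 23930/42735 = -14/(101 + (25 + 0))*(1/38114) + 23930*(1/42735) = -14/(101 + 25)*(1/38114) + 4786/8547 = -14/126*(1/38114) + 4786/8547 = -14*1/126*(1/38114) + 4786/8547 = -⅑*1/38114 + 4786/8547 = -1/343026 + 4786/8547 = 547237963/977281074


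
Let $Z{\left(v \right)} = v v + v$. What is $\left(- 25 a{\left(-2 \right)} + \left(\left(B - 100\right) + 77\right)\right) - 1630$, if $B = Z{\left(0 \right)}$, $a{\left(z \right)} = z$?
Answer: $-1603$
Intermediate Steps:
$Z{\left(v \right)} = v + v^{2}$ ($Z{\left(v \right)} = v^{2} + v = v + v^{2}$)
$B = 0$ ($B = 0 \left(1 + 0\right) = 0 \cdot 1 = 0$)
$\left(- 25 a{\left(-2 \right)} + \left(\left(B - 100\right) + 77\right)\right) - 1630 = \left(\left(-25\right) \left(-2\right) + \left(\left(0 - 100\right) + 77\right)\right) - 1630 = \left(50 + \left(-100 + 77\right)\right) - 1630 = \left(50 - 23\right) - 1630 = 27 - 1630 = -1603$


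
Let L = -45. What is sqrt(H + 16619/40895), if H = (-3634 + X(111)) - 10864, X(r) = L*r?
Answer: 4*I*sqrt(2037464596645)/40895 ≈ 139.62*I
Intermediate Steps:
X(r) = -45*r
H = -19493 (H = (-3634 - 45*111) - 10864 = (-3634 - 4995) - 10864 = -8629 - 10864 = -19493)
sqrt(H + 16619/40895) = sqrt(-19493 + 16619/40895) = sqrt(-797149616/40895) = 4*I*sqrt(2037464596645)/40895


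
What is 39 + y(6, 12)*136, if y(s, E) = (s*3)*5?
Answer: 12279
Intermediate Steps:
y(s, E) = 15*s (y(s, E) = (3*s)*5 = 15*s)
39 + y(6, 12)*136 = 39 + (15*6)*136 = 39 + 90*136 = 39 + 12240 = 12279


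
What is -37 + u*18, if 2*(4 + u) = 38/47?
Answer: -4781/47 ≈ -101.72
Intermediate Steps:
u = -169/47 (u = -4 + (38/47)/2 = -4 + (38*(1/47))/2 = -4 + (1/2)*(38/47) = -4 + 19/47 = -169/47 ≈ -3.5957)
-37 + u*18 = -37 - 169/47*18 = -37 - 3042/47 = -4781/47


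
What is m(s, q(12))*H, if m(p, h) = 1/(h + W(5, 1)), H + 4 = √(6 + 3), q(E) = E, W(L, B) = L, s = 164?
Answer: -1/17 ≈ -0.058824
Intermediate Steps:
H = -1 (H = -4 + √(6 + 3) = -4 + √9 = -4 + 3 = -1)
m(p, h) = 1/(5 + h) (m(p, h) = 1/(h + 5) = 1/(5 + h))
m(s, q(12))*H = -1/(5 + 12) = -1/17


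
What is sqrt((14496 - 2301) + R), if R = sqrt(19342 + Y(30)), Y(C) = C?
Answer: sqrt(12195 + 2*sqrt(4843)) ≈ 111.06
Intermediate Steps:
R = 2*sqrt(4843) (R = sqrt(19342 + 30) = sqrt(19372) = 2*sqrt(4843) ≈ 139.18)
sqrt((14496 - 2301) + R) = sqrt((14496 - 2301) + 2*sqrt(4843)) = sqrt(12195 + 2*sqrt(4843))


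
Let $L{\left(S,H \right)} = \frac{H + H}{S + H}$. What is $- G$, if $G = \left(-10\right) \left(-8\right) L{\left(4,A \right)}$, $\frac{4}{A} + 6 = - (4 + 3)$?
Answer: $\frac{40}{3} \approx 13.333$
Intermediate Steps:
$A = - \frac{4}{13}$ ($A = \frac{4}{-6 - \left(4 + 3\right)} = \frac{4}{-6 - 7} = \frac{4}{-13} = 4 \left(- \frac{1}{13}\right) = - \frac{4}{13} \approx -0.30769$)
$L{\left(S,H \right)} = \frac{2 H}{H + S}$
$G = - \frac{40}{3}$ ($G = \left(-10\right) \left(-8\right) 2 \left(- \frac{4}{13}\right) \frac{1}{- \frac{4}{13} + 4} = 80 \cdot 2 \left(- \frac{4}{13}\right) \frac{1}{\frac{48}{13}} = 80 \cdot 2 \left(- \frac{4}{13}\right) \frac{13}{48} = 80 \left(- \frac{1}{6}\right) = - \frac{40}{3} \approx -13.333$)
$- G = \left(-1\right) \left(- \frac{40}{3}\right) = \frac{40}{3}$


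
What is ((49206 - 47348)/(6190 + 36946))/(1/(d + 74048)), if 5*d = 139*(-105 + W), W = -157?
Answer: 155060319/53920 ≈ 2875.7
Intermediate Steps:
d = -36418/5 (d = (139*(-105 - 157))/5 = (139*(-262))/5 = (⅕)*(-36418) = -36418/5 ≈ -7283.6)
((49206 - 47348)/(6190 + 36946))/(1/(d + 74048)) = ((49206 - 47348)/(6190 + 36946))/(1/(-36418/5 + 74048)) = (1858/43136)/(1/(333822/5)) = (1858*(1/43136))/(5/333822) = (929/21568)*(333822/5) = 155060319/53920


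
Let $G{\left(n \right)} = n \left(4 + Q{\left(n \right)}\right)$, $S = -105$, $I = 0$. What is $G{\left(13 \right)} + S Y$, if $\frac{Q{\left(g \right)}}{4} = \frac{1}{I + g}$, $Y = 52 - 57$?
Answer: $581$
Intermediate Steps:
$Y = -5$ ($Y = 52 - 57 = -5$)
$Q{\left(g \right)} = \frac{4}{g}$ ($Q{\left(g \right)} = \frac{4}{0 + g} = \frac{4}{g}$)
$G{\left(n \right)} = n \left(4 + \frac{4}{n}\right)$
$G{\left(13 \right)} + S Y = \left(4 + 4 \cdot 13\right) - -525 = \left(4 + 52\right) + 525 = 56 + 525 = 581$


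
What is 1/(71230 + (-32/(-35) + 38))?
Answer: 35/2494412 ≈ 1.4031e-5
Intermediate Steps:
1/(71230 + (-32/(-35) + 38)) = 1/(71230 + (-32*(-1/35) + 38)) = 1/(71230 + (32/35 + 38)) = 1/(71230 + 1362/35) = 1/(2494412/35) = 35/2494412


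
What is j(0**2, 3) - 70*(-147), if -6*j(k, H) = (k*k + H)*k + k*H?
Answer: 10290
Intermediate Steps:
j(k, H) = -H*k/6 - k*(H + k**2)/6 (j(k, H) = -((k*k + H)*k + k*H)/6 = -((k**2 + H)*k + H*k)/6 = -((H + k**2)*k + H*k)/6 = -(k*(H + k**2) + H*k)/6 = -(H*k + k*(H + k**2))/6 = -H*k/6 - k*(H + k**2)/6)
j(0**2, 3) - 70*(-147) = -1/6*0**2*((0**2)**2 + 2*3) - 70*(-147) = -1/6*0*(0**2 + 6) + 10290 = -1/6*0*(0 + 6) + 10290 = -1/6*0*6 + 10290 = 0 + 10290 = 10290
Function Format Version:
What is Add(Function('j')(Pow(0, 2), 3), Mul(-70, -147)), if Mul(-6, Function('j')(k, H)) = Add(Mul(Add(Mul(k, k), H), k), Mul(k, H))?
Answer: 10290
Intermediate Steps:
Function('j')(k, H) = Add(Mul(Rational(-1, 6), H, k), Mul(Rational(-1, 6), k, Add(H, Pow(k, 2)))) (Function('j')(k, H) = Mul(Rational(-1, 6), Add(Mul(Add(Mul(k, k), H), k), Mul(k, H))) = Mul(Rational(-1, 6), Add(Mul(Add(Pow(k, 2), H), k), Mul(H, k))) = Mul(Rational(-1, 6), Add(Mul(Add(H, Pow(k, 2)), k), Mul(H, k))) = Mul(Rational(-1, 6), Add(Mul(k, Add(H, Pow(k, 2))), Mul(H, k))) = Mul(Rational(-1, 6), Add(Mul(H, k), Mul(k, Add(H, Pow(k, 2))))) = Add(Mul(Rational(-1, 6), H, k), Mul(Rational(-1, 6), k, Add(H, Pow(k, 2)))))
Add(Function('j')(Pow(0, 2), 3), Mul(-70, -147)) = Add(Mul(Rational(-1, 6), Pow(0, 2), Add(Pow(Pow(0, 2), 2), Mul(2, 3))), Mul(-70, -147)) = Add(Mul(Rational(-1, 6), 0, Add(Pow(0, 2), 6)), 10290) = Add(Mul(Rational(-1, 6), 0, Add(0, 6)), 10290) = Add(Mul(Rational(-1, 6), 0, 6), 10290) = Add(0, 10290) = 10290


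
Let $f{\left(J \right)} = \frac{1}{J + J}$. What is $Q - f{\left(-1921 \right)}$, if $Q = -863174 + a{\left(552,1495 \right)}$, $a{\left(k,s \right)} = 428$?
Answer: $- \frac{3314670131}{3842} \approx -8.6275 \cdot 10^{5}$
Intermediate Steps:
$f{\left(J \right)} = \frac{1}{2 J}$
$Q = -862746$ ($Q = -863174 + 428 = -862746$)
$Q - f{\left(-1921 \right)} = -862746 - \frac{1}{2 \left(-1921\right)} = -862746 - \frac{1}{2} \left(- \frac{1}{1921}\right) = -862746 - - \frac{1}{3842} = -862746 + \frac{1}{3842} = - \frac{3314670131}{3842}$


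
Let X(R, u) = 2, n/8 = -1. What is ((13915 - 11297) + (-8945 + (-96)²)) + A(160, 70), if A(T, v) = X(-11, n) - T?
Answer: 2731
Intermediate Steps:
n = -8 (n = 8*(-1) = -8)
A(T, v) = 2 - T
((13915 - 11297) + (-8945 + (-96)²)) + A(160, 70) = ((13915 - 11297) + (-8945 + (-96)²)) + (2 - 1*160) = (2618 + (-8945 + 9216)) + (2 - 160) = (2618 + 271) - 158 = 2889 - 158 = 2731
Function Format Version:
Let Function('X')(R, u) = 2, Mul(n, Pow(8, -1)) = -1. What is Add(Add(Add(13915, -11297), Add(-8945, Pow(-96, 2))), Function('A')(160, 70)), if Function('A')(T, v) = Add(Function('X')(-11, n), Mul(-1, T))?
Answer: 2731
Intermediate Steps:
n = -8 (n = Mul(8, -1) = -8)
Function('A')(T, v) = Add(2, Mul(-1, T))
Add(Add(Add(13915, -11297), Add(-8945, Pow(-96, 2))), Function('A')(160, 70)) = Add(Add(Add(13915, -11297), Add(-8945, Pow(-96, 2))), Add(2, Mul(-1, 160))) = Add(Add(2618, Add(-8945, 9216)), Add(2, -160)) = Add(Add(2618, 271), -158) = Add(2889, -158) = 2731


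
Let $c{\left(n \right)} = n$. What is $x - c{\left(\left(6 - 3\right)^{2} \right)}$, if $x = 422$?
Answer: $413$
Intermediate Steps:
$x - c{\left(\left(6 - 3\right)^{2} \right)} = 422 - \left(6 - 3\right)^{2} = 422 - 3^{2} = 422 - 9 = 413$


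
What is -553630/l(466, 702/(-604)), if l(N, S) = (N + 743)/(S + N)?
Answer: -38859566515/182559 ≈ -2.1286e+5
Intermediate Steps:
l(N, S) = (743 + N)/(N + S)
-553630/l(466, 702/(-604)) = -553630*(466 + 702/(-604))/(743 + 466) = -553630/(1209/(466 + 702*(-1/604))) = -553630/(1209/(466 - 351/302)) = -553630/(1209/(140381/302)) = -553630/((302/140381)*1209) = -553630/365118/140381 = -553630*140381/365118 = -38859566515/182559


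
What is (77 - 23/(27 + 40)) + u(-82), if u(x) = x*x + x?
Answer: 450150/67 ≈ 6718.7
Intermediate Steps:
u(x) = x + x² (u(x) = x² + x = x + x²)
(77 - 23/(27 + 40)) + u(-82) = (77 - 23/(27 + 40)) - 82*(1 - 82) = (77 - 23/67) - 82*(-81) = (77 - 23*1/67) + 6642 = (77 - 23/67) + 6642 = 5136/67 + 6642 = 450150/67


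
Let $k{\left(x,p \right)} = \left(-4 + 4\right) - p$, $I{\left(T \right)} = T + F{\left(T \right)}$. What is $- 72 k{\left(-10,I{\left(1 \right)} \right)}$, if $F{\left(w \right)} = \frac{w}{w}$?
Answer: $144$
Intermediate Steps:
$F{\left(w \right)} = 1$
$I{\left(T \right)} = 1 + T$ ($I{\left(T \right)} = T + 1 = 1 + T$)
$k{\left(x,p \right)} = - p$ ($k{\left(x,p \right)} = 0 - p = - p$)
$- 72 k{\left(-10,I{\left(1 \right)} \right)} = - 72 \left(- (1 + 1)\right) = - 72 \left(\left(-1\right) 2\right) = \left(-72\right) \left(-2\right) = 144$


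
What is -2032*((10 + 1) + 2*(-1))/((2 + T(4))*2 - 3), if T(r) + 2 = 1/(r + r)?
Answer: 73152/11 ≈ 6650.2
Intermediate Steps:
T(r) = -2 + 1/(2*r) (T(r) = -2 + 1/(r + r) = -2 + 1/(2*r))
-2032*((10 + 1) + 2*(-1))/((2 + T(4))*2 - 3) = -2032*((10 + 1) + 2*(-1))/((2 + (-2 + (½)/4))*2 - 3) = -2032*(11 - 2)/((2 + (-2 + (½)*(¼)))*2 - 3) = -18288/((2 + (-2 + ⅛))*2 - 3) = -18288/((2 - 15/8)*2 - 3) = -18288/((⅛)*2 - 3) = -18288/(¼ - 3) = -18288/(-11/4) = -18288*(-4)/11 = -2032*(-36/11) = 73152/11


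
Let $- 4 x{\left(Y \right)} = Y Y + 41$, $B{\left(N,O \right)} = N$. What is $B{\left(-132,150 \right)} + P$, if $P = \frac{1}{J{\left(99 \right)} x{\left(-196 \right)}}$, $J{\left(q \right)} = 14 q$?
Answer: $- \frac{3517892534}{26650701} \approx -132.0$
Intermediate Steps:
$x{\left(Y \right)} = - \frac{41}{4} - \frac{Y^{2}}{4}$ ($x{\left(Y \right)} = - \frac{Y Y + 41}{4} = - \frac{Y^{2} + 41}{4} = - \frac{41 + Y^{2}}{4} = - \frac{41}{4} - \frac{Y^{2}}{4}$)
$P = - \frac{2}{26650701}$ ($P = \frac{1}{14 \cdot 99 \left(- \frac{41}{4} - \frac{\left(-196\right)^{2}}{4}\right)} = \frac{1}{1386 \left(- \frac{41}{4} - 9604\right)} = \frac{1}{1386 \left(- \frac{38457}{4}\right)} = \frac{1}{1386} \left(- \frac{4}{38457}\right) = - \frac{2}{26650701} \approx -7.5045 \cdot 10^{-8}$)
$B{\left(-132,150 \right)} + P = -132 - \frac{2}{26650701} = - \frac{3517892534}{26650701}$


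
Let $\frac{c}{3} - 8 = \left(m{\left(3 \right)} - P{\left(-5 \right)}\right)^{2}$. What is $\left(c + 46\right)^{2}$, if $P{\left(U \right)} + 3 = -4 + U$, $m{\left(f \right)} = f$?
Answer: $555025$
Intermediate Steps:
$P{\left(U \right)} = -7 + U$ ($P{\left(U \right)} = -3 + \left(-4 + U\right) = -7 + U$)
$c = 699$ ($c = 24 + 3 \left(3 - \left(-7 - 5\right)\right)^{2} = 24 + 3 \left(3 - -12\right)^{2} = 24 + 3 \left(3 + 12\right)^{2} = 24 + 3 \cdot 15^{2} = 24 + 3 \cdot 225 = 24 + 675 = 699$)
$\left(c + 46\right)^{2} = \left(699 + 46\right)^{2} = 745^{2} = 555025$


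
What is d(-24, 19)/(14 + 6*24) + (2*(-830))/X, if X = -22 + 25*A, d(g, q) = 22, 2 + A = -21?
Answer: 137707/47163 ≈ 2.9198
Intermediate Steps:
A = -23 (A = -2 - 21 = -23)
X = -597 (X = -22 + 25*(-23) = -22 - 575 = -597)
d(-24, 19)/(14 + 6*24) + (2*(-830))/X = 22/(14 + 6*24) + (2*(-830))/(-597) = 22/(14 + 144) - 1660*(-1/597) = 22/158 + 1660/597 = 22*(1/158) + 1660/597 = 11/79 + 1660/597 = 137707/47163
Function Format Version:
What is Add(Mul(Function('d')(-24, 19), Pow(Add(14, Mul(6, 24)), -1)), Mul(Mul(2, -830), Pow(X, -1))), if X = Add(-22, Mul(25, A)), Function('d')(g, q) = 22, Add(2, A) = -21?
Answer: Rational(137707, 47163) ≈ 2.9198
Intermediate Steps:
A = -23 (A = Add(-2, -21) = -23)
X = -597 (X = Add(-22, Mul(25, -23)) = Add(-22, -575) = -597)
Add(Mul(Function('d')(-24, 19), Pow(Add(14, Mul(6, 24)), -1)), Mul(Mul(2, -830), Pow(X, -1))) = Add(Mul(22, Pow(Add(14, Mul(6, 24)), -1)), Mul(Mul(2, -830), Pow(-597, -1))) = Add(Mul(22, Pow(Add(14, 144), -1)), Mul(-1660, Rational(-1, 597))) = Add(Mul(22, Pow(158, -1)), Rational(1660, 597)) = Add(Mul(22, Rational(1, 158)), Rational(1660, 597)) = Add(Rational(11, 79), Rational(1660, 597)) = Rational(137707, 47163)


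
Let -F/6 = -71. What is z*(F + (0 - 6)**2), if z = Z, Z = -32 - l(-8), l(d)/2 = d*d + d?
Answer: -66528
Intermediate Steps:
F = 426 (F = -6*(-71) = 426)
l(d) = 2*d + 2*d**2 (l(d) = 2*(d*d + d) = 2*(d**2 + d) = 2*(d + d**2) = 2*d + 2*d**2)
Z = -144 (Z = -32 - 2*(-8)*(1 - 8) = -32 - 2*(-8)*(-7) = -32 - 1*112 = -32 - 112 = -144)
z = -144
z*(F + (0 - 6)**2) = -144*(426 + (0 - 6)**2) = -144*(426 + (-6)**2) = -144*(426 + 36) = -144*462 = -66528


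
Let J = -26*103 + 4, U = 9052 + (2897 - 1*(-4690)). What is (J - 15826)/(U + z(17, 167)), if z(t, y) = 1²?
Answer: -925/832 ≈ -1.1118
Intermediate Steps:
z(t, y) = 1
U = 16639 (U = 9052 + (2897 + 4690) = 9052 + 7587 = 16639)
J = -2674 (J = -2678 + 4 = -2674)
(J - 15826)/(U + z(17, 167)) = (-2674 - 15826)/(16639 + 1) = -18500/16640 = -18500*1/16640 = -925/832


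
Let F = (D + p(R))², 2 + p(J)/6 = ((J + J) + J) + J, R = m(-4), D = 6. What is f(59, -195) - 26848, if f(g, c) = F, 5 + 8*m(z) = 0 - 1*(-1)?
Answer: -26524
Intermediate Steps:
m(z) = -½ (m(z) = -5/8 + (0 - 1*(-1))/8 = -5/8 + (0 + 1)/8 = -5/8 + (⅛)*1 = -5/8 + ⅛ = -½)
R = -½ ≈ -0.50000
p(J) = -12 + 24*J (p(J) = -12 + 6*(((J + J) + J) + J) = -12 + 6*((2*J + J) + J) = -12 + 6*(3*J + J) = -12 + 6*(4*J) = -12 + 24*J)
F = 324 (F = (6 + (-12 + 24*(-½)))² = (6 + (-12 - 12))² = (6 - 24)² = (-18)² = 324)
f(g, c) = 324
f(59, -195) - 26848 = 324 - 26848 = -26524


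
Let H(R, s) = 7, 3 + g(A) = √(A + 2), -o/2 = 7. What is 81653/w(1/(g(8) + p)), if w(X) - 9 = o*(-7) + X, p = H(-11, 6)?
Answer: 52747838/69551 + 81653*√10/69551 ≈ 762.12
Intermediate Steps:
o = -14 (o = -2*7 = -14)
g(A) = -3 + √(2 + A) (g(A) = -3 + √(A + 2) = -3 + √(2 + A))
p = 7
w(X) = 107 + X (w(X) = 9 + (-14*(-7) + X) = 9 + (98 + X) = 107 + X)
81653/w(1/(g(8) + p)) = 81653/(107 + 1/((-3 + √(2 + 8)) + 7)) = 81653/(107 + 1/((-3 + √10) + 7)) = 81653/(107 + 1/(4 + √10))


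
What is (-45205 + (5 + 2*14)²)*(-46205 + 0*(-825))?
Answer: 2038379780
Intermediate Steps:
(-45205 + (5 + 2*14)²)*(-46205 + 0*(-825)) = (-45205 + (5 + 28)²)*(-46205 + 0) = (-45205 + 33²)*(-46205) = (-45205 + 1089)*(-46205) = -44116*(-46205) = 2038379780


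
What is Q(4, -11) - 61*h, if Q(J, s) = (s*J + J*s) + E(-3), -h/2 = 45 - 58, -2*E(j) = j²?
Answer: -3357/2 ≈ -1678.5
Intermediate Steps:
E(j) = -j²/2
h = 26 (h = -2*(45 - 58) = -2*(-13) = 26)
Q(J, s) = -9/2 + 2*J*s (Q(J, s) = (s*J + J*s) - ½*(-3)² = (J*s + J*s) - ½*9 = 2*J*s - 9/2 = -9/2 + 2*J*s)
Q(4, -11) - 61*h = (-9/2 + 2*4*(-11)) - 61*26 = (-9/2 - 88) - 1586 = -185/2 - 1586 = -3357/2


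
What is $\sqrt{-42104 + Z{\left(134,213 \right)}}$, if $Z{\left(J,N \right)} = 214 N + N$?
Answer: $\sqrt{3691} \approx 60.754$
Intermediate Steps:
$Z{\left(J,N \right)} = 215 N$
$\sqrt{-42104 + Z{\left(134,213 \right)}} = \sqrt{-42104 + 215 \cdot 213} = \sqrt{-42104 + 45795} = \sqrt{3691}$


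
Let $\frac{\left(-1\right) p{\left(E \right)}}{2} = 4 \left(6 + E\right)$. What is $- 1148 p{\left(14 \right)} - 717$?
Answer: $182963$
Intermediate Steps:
$p{\left(E \right)} = -48 - 8 E$ ($p{\left(E \right)} = - 2 \cdot 4 \left(6 + E\right) = - 2 \left(24 + 4 E\right) = -48 - 8 E$)
$- 1148 p{\left(14 \right)} - 717 = - 1148 \left(-48 - 112\right) - 717 = \left(-1148\right) \left(-160\right) - 717 = 183680 - 717 = 182963$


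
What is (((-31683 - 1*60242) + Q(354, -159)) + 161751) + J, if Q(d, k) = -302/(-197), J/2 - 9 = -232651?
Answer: -77904924/197 ≈ -3.9546e+5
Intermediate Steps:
J = -465284 (J = 18 + 2*(-232651) = 18 - 465302 = -465284)
Q(d, k) = 302/197 (Q(d, k) = -302*(-1/197) = 302/197)
(((-31683 - 1*60242) + Q(354, -159)) + 161751) + J = (((-31683 - 1*60242) + 302/197) + 161751) - 465284 = (((-31683 - 60242) + 302/197) + 161751) - 465284 = ((-91925 + 302/197) + 161751) - 465284 = (-18108923/197 + 161751) - 465284 = 13756024/197 - 465284 = -77904924/197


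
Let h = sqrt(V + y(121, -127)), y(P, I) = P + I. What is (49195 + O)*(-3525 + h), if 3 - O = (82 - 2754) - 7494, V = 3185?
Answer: -209258100 + 1009188*sqrt(11) ≈ -2.0591e+8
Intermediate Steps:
y(P, I) = I + P
h = 17*sqrt(11) (h = sqrt(3185 + (-127 + 121)) = sqrt(3185 - 6) = sqrt(3179) = 17*sqrt(11) ≈ 56.383)
O = 10169 (O = 3 - ((82 - 2754) - 7494) = 3 - (-2672 - 7494) = 3 - 1*(-10166) = 3 + 10166 = 10169)
(49195 + O)*(-3525 + h) = (49195 + 10169)*(-3525 + 17*sqrt(11)) = 59364*(-3525 + 17*sqrt(11)) = -209258100 + 1009188*sqrt(11)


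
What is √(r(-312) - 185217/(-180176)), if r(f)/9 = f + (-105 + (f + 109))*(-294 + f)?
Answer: √3402619947487101/45044 ≈ 1295.0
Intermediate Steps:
r(f) = 9*f + 9*(-294 + f)*(4 + f) (r(f) = 9*(f + (-105 + (f + 109))*(-294 + f)) = 9*(f + (-105 + (109 + f))*(-294 + f)) = 9*(f + (4 + f)*(-294 + f)) = 9*(f + (-294 + f)*(4 + f)) = 9*f + 9*(-294 + f)*(4 + f))
√(r(-312) - 185217/(-180176)) = √((-10584 - 2601*(-312) + 9*(-312)²) - 185217/(-180176)) = √((-10584 + 811512 + 9*97344) - 185217*(-1/180176)) = √((-10584 + 811512 + 876096) + 185217/180176) = √(1677024 + 185217/180176) = √(302159661441/180176) = √3402619947487101/45044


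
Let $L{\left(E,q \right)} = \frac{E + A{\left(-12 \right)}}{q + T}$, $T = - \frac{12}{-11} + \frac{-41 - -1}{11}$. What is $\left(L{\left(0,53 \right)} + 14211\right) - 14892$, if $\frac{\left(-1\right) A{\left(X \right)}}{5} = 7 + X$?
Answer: $- \frac{75536}{111} \approx -680.5$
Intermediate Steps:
$A{\left(X \right)} = -35 - 5 X$ ($A{\left(X \right)} = - 5 \left(7 + X\right) = -35 - 5 X$)
$T = - \frac{28}{11}$ ($T = \left(-12\right) \left(- \frac{1}{11}\right) + \left(-41 + 1\right) \frac{1}{11} = \frac{12}{11} - \frac{40}{11} = - \frac{28}{11} \approx -2.5455$)
$L{\left(E,q \right)} = \frac{25 + E}{- \frac{28}{11} + q}$ ($L{\left(E,q \right)} = \frac{E - -25}{q - \frac{28}{11}} = \frac{E + \left(-35 + 60\right)}{- \frac{28}{11} + q} = \frac{E + 25}{- \frac{28}{11} + q} = \frac{25 + E}{- \frac{28}{11} + q}$)
$\left(L{\left(0,53 \right)} + 14211\right) - 14892 = \left(\frac{11 \left(25 + 0\right)}{-28 + 11 \cdot 53} + 14211\right) - 14892 = \left(11 \frac{1}{-28 + 583} \cdot 25 + 14211\right) - 14892 = \left(11 \cdot \frac{1}{555} \cdot 25 + 14211\right) - 14892 = \left(\frac{55}{111} + 14211\right) - 14892 = \frac{1577476}{111} - 14892 = - \frac{75536}{111}$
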